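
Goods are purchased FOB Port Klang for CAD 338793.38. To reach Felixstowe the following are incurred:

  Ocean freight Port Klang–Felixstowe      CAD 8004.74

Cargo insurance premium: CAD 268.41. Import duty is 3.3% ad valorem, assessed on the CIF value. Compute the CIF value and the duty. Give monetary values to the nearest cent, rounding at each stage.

CIF = FOB price + freight + insurance
CIF = 338793.38 + 8004.74 + 268.41 = 347066.53
Import duty = 347066.53 × 3.3% = 11453.20

CIF value: CAD 347066.53; import duty: CAD 11453.20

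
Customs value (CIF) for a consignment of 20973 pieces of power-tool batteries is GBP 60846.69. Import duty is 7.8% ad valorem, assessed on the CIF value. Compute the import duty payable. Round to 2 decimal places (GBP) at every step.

Import duty = 60846.69 × 7.8% = 4746.04

Import duty: GBP 4746.04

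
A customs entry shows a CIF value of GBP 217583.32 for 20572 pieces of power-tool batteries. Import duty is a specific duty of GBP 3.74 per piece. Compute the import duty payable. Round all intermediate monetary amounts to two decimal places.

Import duty: GBP 76939.28

Import duty = 20572 × 3.74 = 76939.28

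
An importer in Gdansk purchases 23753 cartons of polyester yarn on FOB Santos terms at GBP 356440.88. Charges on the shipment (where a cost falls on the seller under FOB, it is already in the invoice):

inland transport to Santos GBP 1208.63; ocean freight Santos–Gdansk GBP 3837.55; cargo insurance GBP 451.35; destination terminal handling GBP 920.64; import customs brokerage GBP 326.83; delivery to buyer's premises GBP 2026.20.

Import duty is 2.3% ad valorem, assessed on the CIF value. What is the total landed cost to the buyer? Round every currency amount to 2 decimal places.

FOB: the seller bears costs until goods are on board at the origin port; the buyer bears freight, insurance and all costs thereafter.
Already in the invoice (seller's account under FOB): inland to port — exclude.
CIF value = FOB price + freight + insurance = 356440.88 + 3837.55 + 451.35 = 360729.78
Import duty = 360729.78 × 2.3% = 8296.78
Buyer bears: freight 3837.55 + insurance 451.35 + destination terminal 920.64 + brokerage 326.83 + delivery 2026.20 + duty 8296.78 = 15859.35
Landed cost = invoice 356440.88 + 15859.35 = 372300.23

Total landed cost: GBP 372300.23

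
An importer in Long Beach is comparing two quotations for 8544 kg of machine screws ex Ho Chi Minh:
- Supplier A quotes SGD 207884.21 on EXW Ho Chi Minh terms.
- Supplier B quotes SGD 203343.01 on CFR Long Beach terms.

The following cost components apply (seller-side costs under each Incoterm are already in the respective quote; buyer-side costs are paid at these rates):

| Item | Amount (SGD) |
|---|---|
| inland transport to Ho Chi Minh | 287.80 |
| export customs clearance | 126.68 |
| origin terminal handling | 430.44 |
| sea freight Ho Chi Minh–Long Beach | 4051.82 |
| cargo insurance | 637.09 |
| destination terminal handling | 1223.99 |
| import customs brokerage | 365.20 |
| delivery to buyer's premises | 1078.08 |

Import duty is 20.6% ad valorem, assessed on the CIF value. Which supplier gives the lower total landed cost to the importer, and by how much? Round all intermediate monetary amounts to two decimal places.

Supplier B is cheaper by SGD 11382.16

Supplier A (EXW):
CIF value = EXW price + inland to port + export clearance + origin terminal + freight + insurance = 207884.21 + 287.80 + 126.68 + 430.44 + 4051.82 + 637.09 = 213418.04
Import duty = 213418.04 × 20.6% = 43964.12
Buyer bears (A): 287.80 + 126.68 + 430.44 + 4051.82 + 637.09 + 1223.99 + 365.20 + 1078.08 = 8201.10
Landed cost (A) = invoice 207884.21 + 8201.10 + duty 43964.12 = 260049.43
Supplier B (CFR):
CIF value = CFR price + insurance = 203343.01 + 637.09 = 203980.10
Import duty = 203980.10 × 20.6% = 42019.90
Buyer bears (B): 637.09 + 1223.99 + 365.20 + 1078.08 = 3304.36
Landed cost (B) = invoice 203343.01 + 3304.36 + duty 42019.90 = 248667.27
Difference = |260049.43 − 248667.27| = 11382.16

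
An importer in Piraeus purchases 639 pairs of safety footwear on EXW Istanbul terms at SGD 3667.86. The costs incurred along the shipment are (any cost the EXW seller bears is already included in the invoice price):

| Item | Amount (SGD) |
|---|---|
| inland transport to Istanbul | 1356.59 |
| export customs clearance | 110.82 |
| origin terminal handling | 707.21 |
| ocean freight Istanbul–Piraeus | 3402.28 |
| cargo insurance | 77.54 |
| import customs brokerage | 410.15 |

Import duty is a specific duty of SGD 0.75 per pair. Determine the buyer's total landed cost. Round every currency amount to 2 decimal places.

EXW: the seller makes goods available at their premises; the buyer bears all onward costs.
CIF value = EXW price + inland to port + export clearance + origin terminal + freight + insurance = 3667.86 + 1356.59 + 110.82 + 707.21 + 3402.28 + 77.54 = 9322.30
Import duty = 639 × 0.75 = 479.25
Buyer bears: inland to port 1356.59 + export clearance 110.82 + origin terminal 707.21 + freight 3402.28 + insurance 77.54 + brokerage 410.15 + duty 479.25 = 6543.84
Landed cost = invoice 3667.86 + 6543.84 = 10211.70

Total landed cost: SGD 10211.70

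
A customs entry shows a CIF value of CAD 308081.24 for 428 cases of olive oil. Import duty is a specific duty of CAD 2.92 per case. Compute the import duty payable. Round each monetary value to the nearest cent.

Import duty = 428 × 2.92 = 1249.76

Import duty: CAD 1249.76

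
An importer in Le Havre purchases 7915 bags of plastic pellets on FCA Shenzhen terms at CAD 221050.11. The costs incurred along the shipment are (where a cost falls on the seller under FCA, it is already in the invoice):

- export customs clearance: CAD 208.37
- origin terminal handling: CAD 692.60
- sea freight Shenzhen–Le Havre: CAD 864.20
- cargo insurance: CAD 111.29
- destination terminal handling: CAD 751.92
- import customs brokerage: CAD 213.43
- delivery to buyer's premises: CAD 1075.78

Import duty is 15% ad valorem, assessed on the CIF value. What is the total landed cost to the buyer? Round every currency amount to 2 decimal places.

FCA: the seller delivers export-cleared goods to the carrier; the buyer bears costs from that point.
Already in the invoice (seller's account under FCA): export clearance — exclude.
CIF value = FCA price + origin terminal + freight + insurance = 221050.11 + 692.60 + 864.20 + 111.29 = 222718.20
Import duty = 222718.20 × 15% = 33407.73
Buyer bears: origin terminal 692.60 + freight 864.20 + insurance 111.29 + destination terminal 751.92 + brokerage 213.43 + delivery 1075.78 + duty 33407.73 = 37116.95
Landed cost = invoice 221050.11 + 37116.95 = 258167.06

Total landed cost: CAD 258167.06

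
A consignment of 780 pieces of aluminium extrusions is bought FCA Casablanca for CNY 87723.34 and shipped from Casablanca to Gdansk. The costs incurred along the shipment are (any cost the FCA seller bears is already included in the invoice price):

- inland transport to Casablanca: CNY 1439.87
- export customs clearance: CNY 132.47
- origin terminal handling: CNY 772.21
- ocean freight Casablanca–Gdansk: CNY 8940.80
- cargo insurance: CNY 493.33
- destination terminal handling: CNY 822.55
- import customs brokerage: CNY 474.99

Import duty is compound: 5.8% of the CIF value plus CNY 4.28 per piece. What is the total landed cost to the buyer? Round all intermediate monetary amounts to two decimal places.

Total landed cost: CNY 108245.54

FCA: the seller delivers export-cleared goods to the carrier; the buyer bears costs from that point.
Already in the invoice (seller's account under FCA): inland to port, export clearance — exclude.
CIF value = FCA price + origin terminal + freight + insurance = 87723.34 + 772.21 + 8940.80 + 493.33 = 97929.68
Ad valorem component: 97929.68 × 5.8% = 5679.92
Specific component: 780 × 4.28 = 3338.40
Import duty = 5679.92 + 3338.40 = 9018.32
Buyer bears: origin terminal 772.21 + freight 8940.80 + insurance 493.33 + destination terminal 822.55 + brokerage 474.99 + duty 9018.32 = 20522.20
Landed cost = invoice 87723.34 + 20522.20 = 108245.54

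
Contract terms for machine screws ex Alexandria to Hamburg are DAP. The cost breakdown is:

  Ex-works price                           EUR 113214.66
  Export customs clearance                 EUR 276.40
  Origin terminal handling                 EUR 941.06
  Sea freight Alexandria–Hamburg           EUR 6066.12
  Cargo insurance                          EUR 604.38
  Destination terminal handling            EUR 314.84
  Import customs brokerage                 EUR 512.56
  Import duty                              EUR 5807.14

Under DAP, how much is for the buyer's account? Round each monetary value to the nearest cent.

DAP: the seller bears all costs to the named destination except import duty and clearance.
Seller's account: goods 113214.66 + export clearance 276.40 + origin terminal 941.06 + freight 6066.12 + insurance 604.38 + destination terminal 314.84 = 121417.46
Buyer's account: brokerage 512.56 + duty 5807.14 = 6319.70

Buyer's account: EUR 6319.70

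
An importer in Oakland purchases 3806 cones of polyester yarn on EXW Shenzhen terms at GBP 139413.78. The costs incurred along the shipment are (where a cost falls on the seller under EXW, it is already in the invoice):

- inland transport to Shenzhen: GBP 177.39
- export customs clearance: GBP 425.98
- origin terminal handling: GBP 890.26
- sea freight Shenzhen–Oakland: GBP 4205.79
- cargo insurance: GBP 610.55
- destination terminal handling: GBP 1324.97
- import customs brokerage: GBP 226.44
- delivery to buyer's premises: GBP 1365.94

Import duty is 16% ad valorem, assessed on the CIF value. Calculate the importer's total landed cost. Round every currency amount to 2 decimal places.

EXW: the seller makes goods available at their premises; the buyer bears all onward costs.
CIF value = EXW price + inland to port + export clearance + origin terminal + freight + insurance = 139413.78 + 177.39 + 425.98 + 890.26 + 4205.79 + 610.55 = 145723.75
Import duty = 145723.75 × 16% = 23315.80
Buyer bears: inland to port 177.39 + export clearance 425.98 + origin terminal 890.26 + freight 4205.79 + insurance 610.55 + destination terminal 1324.97 + brokerage 226.44 + delivery 1365.94 + duty 23315.80 = 32543.12
Landed cost = invoice 139413.78 + 32543.12 = 171956.90

Total landed cost: GBP 171956.90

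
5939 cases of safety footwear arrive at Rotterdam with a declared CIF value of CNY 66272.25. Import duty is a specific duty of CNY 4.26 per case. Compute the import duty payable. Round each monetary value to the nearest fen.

Import duty = 5939 × 4.26 = 25300.14

Import duty: CNY 25300.14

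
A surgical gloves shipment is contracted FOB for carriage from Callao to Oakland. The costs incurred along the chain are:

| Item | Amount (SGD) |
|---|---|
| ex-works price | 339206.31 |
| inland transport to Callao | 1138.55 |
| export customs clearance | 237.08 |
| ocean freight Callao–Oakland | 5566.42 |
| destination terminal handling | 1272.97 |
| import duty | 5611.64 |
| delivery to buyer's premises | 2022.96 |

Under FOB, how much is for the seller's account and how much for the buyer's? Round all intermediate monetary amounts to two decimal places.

Seller: SGD 340581.94; buyer: SGD 14473.99

FOB: the seller bears costs until goods are on board at the origin port; the buyer bears freight, insurance and all costs thereafter.
Seller's account: goods 339206.31 + inland to port 1138.55 + export clearance 237.08 = 340581.94
Buyer's account: freight 5566.42 + destination terminal 1272.97 + duty 5611.64 + delivery 2022.96 = 14473.99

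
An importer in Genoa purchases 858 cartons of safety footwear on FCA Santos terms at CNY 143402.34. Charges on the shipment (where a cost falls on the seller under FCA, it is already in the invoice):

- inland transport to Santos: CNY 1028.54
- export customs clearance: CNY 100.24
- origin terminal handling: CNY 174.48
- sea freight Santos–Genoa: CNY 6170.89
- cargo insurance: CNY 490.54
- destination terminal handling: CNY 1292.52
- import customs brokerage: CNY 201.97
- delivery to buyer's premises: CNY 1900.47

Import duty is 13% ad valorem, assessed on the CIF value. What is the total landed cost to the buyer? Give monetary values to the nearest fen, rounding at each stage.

Total landed cost: CNY 173164.18

FCA: the seller delivers export-cleared goods to the carrier; the buyer bears costs from that point.
Already in the invoice (seller's account under FCA): inland to port, export clearance — exclude.
CIF value = FCA price + origin terminal + freight + insurance = 143402.34 + 174.48 + 6170.89 + 490.54 = 150238.25
Import duty = 150238.25 × 13% = 19530.97
Buyer bears: origin terminal 174.48 + freight 6170.89 + insurance 490.54 + destination terminal 1292.52 + brokerage 201.97 + delivery 1900.47 + duty 19530.97 = 29761.84
Landed cost = invoice 143402.34 + 29761.84 = 173164.18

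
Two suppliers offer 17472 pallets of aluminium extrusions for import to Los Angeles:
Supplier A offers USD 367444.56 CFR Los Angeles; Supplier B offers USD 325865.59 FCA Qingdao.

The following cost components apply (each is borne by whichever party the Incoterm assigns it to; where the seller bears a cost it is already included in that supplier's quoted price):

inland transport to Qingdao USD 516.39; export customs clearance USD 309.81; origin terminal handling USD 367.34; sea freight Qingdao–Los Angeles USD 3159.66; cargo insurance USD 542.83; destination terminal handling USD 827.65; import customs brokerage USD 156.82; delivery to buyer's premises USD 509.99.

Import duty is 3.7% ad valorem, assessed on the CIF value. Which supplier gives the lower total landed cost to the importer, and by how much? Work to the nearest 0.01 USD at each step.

Supplier A (CFR):
CIF value = CFR price + insurance = 367444.56 + 542.83 = 367987.39
Import duty = 367987.39 × 3.7% = 13615.53
Buyer bears (A): 542.83 + 827.65 + 156.82 + 509.99 = 2037.29
Landed cost (A) = invoice 367444.56 + 2037.29 + duty 13615.53 = 383097.38
Supplier B (FCA):
CIF value = FCA price + origin terminal + freight + insurance = 325865.59 + 367.34 + 3159.66 + 542.83 = 329935.42
Import duty = 329935.42 × 3.7% = 12207.61
Buyer bears (B): 367.34 + 3159.66 + 542.83 + 827.65 + 156.82 + 509.99 = 5564.29
Landed cost (B) = invoice 325865.59 + 5564.29 + duty 12207.61 = 343637.49
Difference = |383097.38 − 343637.49| = 39459.89

Supplier B is cheaper by USD 39459.89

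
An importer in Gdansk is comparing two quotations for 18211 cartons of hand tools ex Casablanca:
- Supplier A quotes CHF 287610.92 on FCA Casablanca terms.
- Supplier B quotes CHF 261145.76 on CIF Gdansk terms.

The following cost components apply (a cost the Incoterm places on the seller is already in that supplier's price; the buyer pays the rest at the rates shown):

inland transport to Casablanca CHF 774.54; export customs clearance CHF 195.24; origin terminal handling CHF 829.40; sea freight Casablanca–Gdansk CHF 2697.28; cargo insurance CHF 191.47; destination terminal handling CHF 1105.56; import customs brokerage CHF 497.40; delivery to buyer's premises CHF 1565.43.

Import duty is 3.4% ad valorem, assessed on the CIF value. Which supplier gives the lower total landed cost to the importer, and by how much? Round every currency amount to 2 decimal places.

Supplier B is cheaper by CHF 31209.54

Supplier A (FCA):
CIF value = FCA price + origin terminal + freight + insurance = 287610.92 + 829.40 + 2697.28 + 191.47 = 291329.07
Import duty = 291329.07 × 3.4% = 9905.19
Buyer bears (A): 829.40 + 2697.28 + 191.47 + 1105.56 + 497.40 + 1565.43 = 6886.54
Landed cost (A) = invoice 287610.92 + 6886.54 + duty 9905.19 = 304402.65
Supplier B (CIF):
The CIF price already equals the CIF value: 261145.76
Import duty = 261145.76 × 3.4% = 8878.96
Buyer bears (B): 1105.56 + 497.40 + 1565.43 = 3168.39
Landed cost (B) = invoice 261145.76 + 3168.39 + duty 8878.96 = 273193.11
Difference = |304402.65 − 273193.11| = 31209.54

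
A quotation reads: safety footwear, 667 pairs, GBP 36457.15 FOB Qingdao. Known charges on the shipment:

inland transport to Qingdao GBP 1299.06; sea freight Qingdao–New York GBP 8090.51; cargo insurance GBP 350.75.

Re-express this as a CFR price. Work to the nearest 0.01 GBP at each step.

Not relevant to the conversion: inland to port — on the seller under both FOB and CFR; already in the FOB price and stays in the CFR price. insurance — on the buyer under both terms; not part of either seller's price.
From FOB to CFR, the seller additionally bears: freight.
CFR price = 36457.15 + 8090.51 = 44547.66

CFR price: GBP 44547.66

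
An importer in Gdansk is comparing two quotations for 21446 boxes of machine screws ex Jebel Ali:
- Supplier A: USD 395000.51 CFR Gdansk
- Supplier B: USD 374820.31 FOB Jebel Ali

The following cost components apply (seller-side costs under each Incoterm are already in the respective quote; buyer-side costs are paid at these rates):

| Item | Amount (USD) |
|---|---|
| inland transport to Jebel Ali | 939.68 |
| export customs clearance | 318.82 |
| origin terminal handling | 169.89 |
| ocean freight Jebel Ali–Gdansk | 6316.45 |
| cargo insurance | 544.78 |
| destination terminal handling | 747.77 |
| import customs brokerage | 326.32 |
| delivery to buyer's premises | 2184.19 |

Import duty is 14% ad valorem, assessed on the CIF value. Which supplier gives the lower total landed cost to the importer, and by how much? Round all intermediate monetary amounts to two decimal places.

Supplier A (CFR):
CIF value = CFR price + insurance = 395000.51 + 544.78 = 395545.29
Import duty = 395545.29 × 14% = 55376.34
Buyer bears (A): 544.78 + 747.77 + 326.32 + 2184.19 = 3803.06
Landed cost (A) = invoice 395000.51 + 3803.06 + duty 55376.34 = 454179.91
Supplier B (FOB):
CIF value = FOB price + freight + insurance = 374820.31 + 6316.45 + 544.78 = 381681.54
Import duty = 381681.54 × 14% = 53435.42
Buyer bears (B): 6316.45 + 544.78 + 747.77 + 326.32 + 2184.19 = 10119.51
Landed cost (B) = invoice 374820.31 + 10119.51 + duty 53435.42 = 438375.24
Difference = |454179.91 − 438375.24| = 15804.67

Supplier B is cheaper by USD 15804.67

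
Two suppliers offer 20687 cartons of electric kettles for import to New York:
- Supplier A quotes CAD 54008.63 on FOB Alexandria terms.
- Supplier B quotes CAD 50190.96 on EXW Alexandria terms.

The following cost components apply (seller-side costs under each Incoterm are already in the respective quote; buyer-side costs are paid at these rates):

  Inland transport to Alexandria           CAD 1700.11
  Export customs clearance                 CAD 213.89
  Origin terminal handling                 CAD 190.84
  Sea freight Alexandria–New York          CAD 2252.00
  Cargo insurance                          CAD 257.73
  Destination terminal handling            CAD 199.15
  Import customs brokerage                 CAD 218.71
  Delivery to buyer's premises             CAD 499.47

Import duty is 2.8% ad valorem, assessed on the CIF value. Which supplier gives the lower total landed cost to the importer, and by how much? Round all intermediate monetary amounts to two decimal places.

Supplier A (FOB):
CIF value = FOB price + freight + insurance = 54008.63 + 2252.00 + 257.73 = 56518.36
Import duty = 56518.36 × 2.8% = 1582.51
Buyer bears (A): 2252.00 + 257.73 + 199.15 + 218.71 + 499.47 = 3427.06
Landed cost (A) = invoice 54008.63 + 3427.06 + duty 1582.51 = 59018.20
Supplier B (EXW):
CIF value = EXW price + inland to port + export clearance + origin terminal + freight + insurance = 50190.96 + 1700.11 + 213.89 + 190.84 + 2252.00 + 257.73 = 54805.53
Import duty = 54805.53 × 2.8% = 1534.55
Buyer bears (B): 1700.11 + 213.89 + 190.84 + 2252.00 + 257.73 + 199.15 + 218.71 + 499.47 = 5531.90
Landed cost (B) = invoice 50190.96 + 5531.90 + duty 1534.55 = 57257.41
Difference = |59018.20 − 57257.41| = 1760.79

Supplier B is cheaper by CAD 1760.79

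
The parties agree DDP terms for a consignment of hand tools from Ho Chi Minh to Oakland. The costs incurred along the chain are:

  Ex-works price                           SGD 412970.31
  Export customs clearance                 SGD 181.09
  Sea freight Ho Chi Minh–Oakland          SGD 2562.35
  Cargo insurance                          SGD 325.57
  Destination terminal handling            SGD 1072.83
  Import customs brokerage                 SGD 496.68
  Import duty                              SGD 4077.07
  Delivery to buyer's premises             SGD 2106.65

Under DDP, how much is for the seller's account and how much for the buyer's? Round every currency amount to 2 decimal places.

DDP: the seller bears all costs including import duty.
Seller's account: goods 412970.31 + export clearance 181.09 + freight 2562.35 + insurance 325.57 + destination terminal 1072.83 + brokerage 496.68 + duty 4077.07 + delivery 2106.65 = 423792.55
Buyer's account: 0.00

Seller: SGD 423792.55; buyer: SGD 0.00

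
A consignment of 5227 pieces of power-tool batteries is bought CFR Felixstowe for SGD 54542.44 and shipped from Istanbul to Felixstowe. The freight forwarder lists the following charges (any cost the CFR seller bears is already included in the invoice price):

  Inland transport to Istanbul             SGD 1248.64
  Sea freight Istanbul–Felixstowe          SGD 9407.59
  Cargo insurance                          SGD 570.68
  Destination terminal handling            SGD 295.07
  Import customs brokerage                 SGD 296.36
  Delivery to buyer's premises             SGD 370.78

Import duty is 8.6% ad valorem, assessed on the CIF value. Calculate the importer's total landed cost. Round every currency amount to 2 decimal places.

Total landed cost: SGD 60815.06

CFR: the seller pays costs through ocean freight to the destination port, but not insurance.
Already in the invoice (seller's account under CFR): inland to port, freight — exclude.
CIF value = CFR price + insurance = 54542.44 + 570.68 = 55113.12
Import duty = 55113.12 × 8.6% = 4739.73
Buyer bears: insurance 570.68 + destination terminal 295.07 + brokerage 296.36 + delivery 370.78 + duty 4739.73 = 6272.62
Landed cost = invoice 54542.44 + 6272.62 = 60815.06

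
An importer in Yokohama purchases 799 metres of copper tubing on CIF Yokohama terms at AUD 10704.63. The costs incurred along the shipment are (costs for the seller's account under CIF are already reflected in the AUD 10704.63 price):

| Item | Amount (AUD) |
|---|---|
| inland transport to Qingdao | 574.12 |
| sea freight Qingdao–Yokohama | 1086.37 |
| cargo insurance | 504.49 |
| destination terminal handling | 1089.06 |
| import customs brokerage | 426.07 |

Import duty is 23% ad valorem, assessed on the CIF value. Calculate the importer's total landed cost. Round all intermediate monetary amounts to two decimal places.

Total landed cost: AUD 14681.82

CIF: the seller pays costs through ocean freight and marine insurance to the destination port.
Already in the invoice (seller's account under CIF): inland to port, freight, insurance — exclude.
The CIF price already equals the CIF value: 10704.63
Import duty = 10704.63 × 23% = 2462.06
Buyer bears: destination terminal 1089.06 + brokerage 426.07 + duty 2462.06 = 3977.19
Landed cost = invoice 10704.63 + 3977.19 = 14681.82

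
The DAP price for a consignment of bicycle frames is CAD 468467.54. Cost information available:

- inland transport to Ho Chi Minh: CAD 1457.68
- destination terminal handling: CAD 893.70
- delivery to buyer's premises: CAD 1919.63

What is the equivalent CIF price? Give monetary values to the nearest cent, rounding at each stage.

CIF price: CAD 465654.21

Not relevant to the conversion: inland to port — on the seller under both DAP and CIF; already in the DAP price and stays in the CIF price.
From DAP to CIF, the seller no longer bears: destination terminal, delivery.
CIF price = 468467.54 − 893.70 − 1919.63 = 465654.21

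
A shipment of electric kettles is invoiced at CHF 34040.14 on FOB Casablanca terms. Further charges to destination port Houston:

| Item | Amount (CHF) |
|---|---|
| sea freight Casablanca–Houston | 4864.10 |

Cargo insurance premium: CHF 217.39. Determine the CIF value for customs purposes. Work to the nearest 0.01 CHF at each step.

CIF = FOB price + freight + insurance
CIF = 34040.14 + 4864.10 + 217.39 = 39121.63

CIF value: CHF 39121.63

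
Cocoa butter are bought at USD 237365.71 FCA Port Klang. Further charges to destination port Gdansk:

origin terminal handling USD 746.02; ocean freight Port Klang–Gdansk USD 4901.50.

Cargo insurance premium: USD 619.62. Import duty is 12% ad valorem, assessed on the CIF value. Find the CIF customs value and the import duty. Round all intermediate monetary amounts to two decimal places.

CIF = FCA price + pre-shipment costs + freight + insurance
CIF = 237365.71 + 746.02 + 4901.50 + 619.62 = 243632.85
Import duty = 243632.85 × 12% = 29235.94

CIF value: USD 243632.85; import duty: USD 29235.94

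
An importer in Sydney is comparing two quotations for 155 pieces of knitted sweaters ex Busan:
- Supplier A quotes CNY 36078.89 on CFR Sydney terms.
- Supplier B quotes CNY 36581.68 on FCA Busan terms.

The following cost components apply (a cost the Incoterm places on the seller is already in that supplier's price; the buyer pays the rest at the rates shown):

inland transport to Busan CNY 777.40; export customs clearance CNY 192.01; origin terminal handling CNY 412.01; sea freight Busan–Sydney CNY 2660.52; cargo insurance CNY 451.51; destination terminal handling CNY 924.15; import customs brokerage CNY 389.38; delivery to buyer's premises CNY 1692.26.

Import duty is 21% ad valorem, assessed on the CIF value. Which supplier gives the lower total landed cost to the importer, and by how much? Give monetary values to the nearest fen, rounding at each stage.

Supplier A (CFR):
CIF value = CFR price + insurance = 36078.89 + 451.51 = 36530.40
Import duty = 36530.40 × 21% = 7671.38
Buyer bears (A): 451.51 + 924.15 + 389.38 + 1692.26 = 3457.30
Landed cost (A) = invoice 36078.89 + 3457.30 + duty 7671.38 = 47207.57
Supplier B (FCA):
CIF value = FCA price + origin terminal + freight + insurance = 36581.68 + 412.01 + 2660.52 + 451.51 = 40105.72
Import duty = 40105.72 × 21% = 8422.20
Buyer bears (B): 412.01 + 2660.52 + 451.51 + 924.15 + 389.38 + 1692.26 = 6529.83
Landed cost (B) = invoice 36581.68 + 6529.83 + duty 8422.20 = 51533.71
Difference = |47207.57 − 51533.71| = 4326.14

Supplier A is cheaper by CNY 4326.14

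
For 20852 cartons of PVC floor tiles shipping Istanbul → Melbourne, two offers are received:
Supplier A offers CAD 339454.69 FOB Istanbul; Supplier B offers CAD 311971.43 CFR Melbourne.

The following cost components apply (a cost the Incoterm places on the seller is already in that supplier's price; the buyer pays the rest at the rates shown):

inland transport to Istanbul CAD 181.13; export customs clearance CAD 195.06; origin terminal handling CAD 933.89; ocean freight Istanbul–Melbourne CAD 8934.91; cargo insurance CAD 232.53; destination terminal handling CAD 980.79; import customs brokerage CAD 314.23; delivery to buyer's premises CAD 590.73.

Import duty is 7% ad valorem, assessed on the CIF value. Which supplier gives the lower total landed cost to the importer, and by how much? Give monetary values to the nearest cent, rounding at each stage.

Supplier B is cheaper by CAD 38967.44

Supplier A (FOB):
CIF value = FOB price + freight + insurance = 339454.69 + 8934.91 + 232.53 = 348622.13
Import duty = 348622.13 × 7% = 24403.55
Buyer bears (A): 8934.91 + 232.53 + 980.79 + 314.23 + 590.73 = 11053.19
Landed cost (A) = invoice 339454.69 + 11053.19 + duty 24403.55 = 374911.43
Supplier B (CFR):
CIF value = CFR price + insurance = 311971.43 + 232.53 = 312203.96
Import duty = 312203.96 × 7% = 21854.28
Buyer bears (B): 232.53 + 980.79 + 314.23 + 590.73 = 2118.28
Landed cost (B) = invoice 311971.43 + 2118.28 + duty 21854.28 = 335943.99
Difference = |374911.43 − 335943.99| = 38967.44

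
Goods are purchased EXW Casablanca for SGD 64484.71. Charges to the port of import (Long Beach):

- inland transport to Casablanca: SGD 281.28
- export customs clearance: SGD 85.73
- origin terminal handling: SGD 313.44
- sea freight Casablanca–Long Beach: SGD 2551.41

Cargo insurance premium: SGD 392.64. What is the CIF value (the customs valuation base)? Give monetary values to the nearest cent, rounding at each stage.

CIF value: SGD 68109.21

CIF = EXW price + pre-shipment costs + freight + insurance
CIF = 64484.71 + 281.28 + 85.73 + 313.44 + 2551.41 + 392.64 = 68109.21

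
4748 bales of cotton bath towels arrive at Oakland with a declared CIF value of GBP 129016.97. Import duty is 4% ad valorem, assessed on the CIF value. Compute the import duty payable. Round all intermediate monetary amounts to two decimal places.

Import duty = 129016.97 × 4% = 5160.68

Import duty: GBP 5160.68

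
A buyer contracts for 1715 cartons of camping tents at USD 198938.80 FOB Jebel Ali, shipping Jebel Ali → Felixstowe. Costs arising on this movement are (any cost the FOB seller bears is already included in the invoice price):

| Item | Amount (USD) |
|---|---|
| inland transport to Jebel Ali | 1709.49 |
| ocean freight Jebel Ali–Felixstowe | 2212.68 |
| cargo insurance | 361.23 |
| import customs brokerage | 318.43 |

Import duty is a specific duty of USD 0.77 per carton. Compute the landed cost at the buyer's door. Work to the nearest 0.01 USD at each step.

Total landed cost: USD 203151.69

FOB: the seller bears costs until goods are on board at the origin port; the buyer bears freight, insurance and all costs thereafter.
Already in the invoice (seller's account under FOB): inland to port — exclude.
CIF value = FOB price + freight + insurance = 198938.80 + 2212.68 + 361.23 = 201512.71
Import duty = 1715 × 0.77 = 1320.55
Buyer bears: freight 2212.68 + insurance 361.23 + brokerage 318.43 + duty 1320.55 = 4212.89
Landed cost = invoice 198938.80 + 4212.89 = 203151.69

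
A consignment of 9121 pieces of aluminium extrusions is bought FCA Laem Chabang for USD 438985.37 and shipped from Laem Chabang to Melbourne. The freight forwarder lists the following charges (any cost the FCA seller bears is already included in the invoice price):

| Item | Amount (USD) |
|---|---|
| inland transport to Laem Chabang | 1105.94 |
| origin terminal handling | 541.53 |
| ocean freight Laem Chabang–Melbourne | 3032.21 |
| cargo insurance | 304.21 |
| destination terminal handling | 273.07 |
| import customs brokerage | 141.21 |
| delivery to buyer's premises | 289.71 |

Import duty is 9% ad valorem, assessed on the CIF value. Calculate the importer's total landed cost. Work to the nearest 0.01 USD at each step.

Total landed cost: USD 483425.01

FCA: the seller delivers export-cleared goods to the carrier; the buyer bears costs from that point.
Already in the invoice (seller's account under FCA): inland to port — exclude.
CIF value = FCA price + origin terminal + freight + insurance = 438985.37 + 541.53 + 3032.21 + 304.21 = 442863.32
Import duty = 442863.32 × 9% = 39857.70
Buyer bears: origin terminal 541.53 + freight 3032.21 + insurance 304.21 + destination terminal 273.07 + brokerage 141.21 + delivery 289.71 + duty 39857.70 = 44439.64
Landed cost = invoice 438985.37 + 44439.64 = 483425.01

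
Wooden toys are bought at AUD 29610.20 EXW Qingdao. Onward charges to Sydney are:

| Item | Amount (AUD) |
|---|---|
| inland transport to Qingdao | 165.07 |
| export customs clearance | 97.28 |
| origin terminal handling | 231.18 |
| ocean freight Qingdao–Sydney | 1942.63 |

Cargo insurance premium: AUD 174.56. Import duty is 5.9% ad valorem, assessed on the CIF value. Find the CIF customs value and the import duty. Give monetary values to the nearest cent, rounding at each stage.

CIF = EXW price + pre-shipment costs + freight + insurance
CIF = 29610.20 + 165.07 + 97.28 + 231.18 + 1942.63 + 174.56 = 32220.92
Import duty = 32220.92 × 5.9% = 1901.03

CIF value: AUD 32220.92; import duty: AUD 1901.03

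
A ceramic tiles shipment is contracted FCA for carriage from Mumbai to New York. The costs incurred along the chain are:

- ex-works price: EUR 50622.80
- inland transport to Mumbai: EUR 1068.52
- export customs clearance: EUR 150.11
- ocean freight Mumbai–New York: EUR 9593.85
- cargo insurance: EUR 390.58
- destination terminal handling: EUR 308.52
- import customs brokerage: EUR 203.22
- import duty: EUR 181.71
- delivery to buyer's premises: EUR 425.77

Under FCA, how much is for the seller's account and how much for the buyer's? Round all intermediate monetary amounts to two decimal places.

Seller: EUR 51841.43; buyer: EUR 11103.65

FCA: the seller delivers export-cleared goods to the carrier; the buyer bears costs from that point.
Seller's account: goods 50622.80 + inland to port 1068.52 + export clearance 150.11 = 51841.43
Buyer's account: freight 9593.85 + insurance 390.58 + destination terminal 308.52 + brokerage 203.22 + duty 181.71 + delivery 425.77 = 11103.65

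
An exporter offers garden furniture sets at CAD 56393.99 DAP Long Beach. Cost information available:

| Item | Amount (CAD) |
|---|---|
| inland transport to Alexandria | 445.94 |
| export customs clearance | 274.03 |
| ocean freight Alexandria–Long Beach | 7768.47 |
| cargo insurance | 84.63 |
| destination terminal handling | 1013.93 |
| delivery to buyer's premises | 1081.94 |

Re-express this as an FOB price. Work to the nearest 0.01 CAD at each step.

Not relevant to the conversion: inland to port, export clearance — on the seller under both DAP and FOB; already in the DAP price and stays in the FOB price.
From DAP to FOB, the seller no longer bears: freight, insurance, destination terminal, delivery.
FOB price = 56393.99 − 7768.47 − 84.63 − 1013.93 − 1081.94 = 46445.02

FOB price: CAD 46445.02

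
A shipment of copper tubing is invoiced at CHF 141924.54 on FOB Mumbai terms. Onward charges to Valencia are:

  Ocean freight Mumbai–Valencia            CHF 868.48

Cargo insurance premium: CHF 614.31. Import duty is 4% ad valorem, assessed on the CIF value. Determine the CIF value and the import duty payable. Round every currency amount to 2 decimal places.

CIF = FOB price + freight + insurance
CIF = 141924.54 + 868.48 + 614.31 = 143407.33
Import duty = 143407.33 × 4% = 5736.29

CIF value: CHF 143407.33; import duty: CHF 5736.29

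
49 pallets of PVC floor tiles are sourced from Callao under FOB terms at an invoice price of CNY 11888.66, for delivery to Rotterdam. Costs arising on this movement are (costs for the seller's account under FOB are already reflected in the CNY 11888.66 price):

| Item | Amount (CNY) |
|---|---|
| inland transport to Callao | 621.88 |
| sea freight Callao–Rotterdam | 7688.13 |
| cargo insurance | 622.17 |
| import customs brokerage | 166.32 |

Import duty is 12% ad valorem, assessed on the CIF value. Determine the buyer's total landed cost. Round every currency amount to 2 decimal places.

FOB: the seller bears costs until goods are on board at the origin port; the buyer bears freight, insurance and all costs thereafter.
Already in the invoice (seller's account under FOB): inland to port — exclude.
CIF value = FOB price + freight + insurance = 11888.66 + 7688.13 + 622.17 = 20198.96
Import duty = 20198.96 × 12% = 2423.88
Buyer bears: freight 7688.13 + insurance 622.17 + brokerage 166.32 + duty 2423.88 = 10900.50
Landed cost = invoice 11888.66 + 10900.50 = 22789.16

Total landed cost: CNY 22789.16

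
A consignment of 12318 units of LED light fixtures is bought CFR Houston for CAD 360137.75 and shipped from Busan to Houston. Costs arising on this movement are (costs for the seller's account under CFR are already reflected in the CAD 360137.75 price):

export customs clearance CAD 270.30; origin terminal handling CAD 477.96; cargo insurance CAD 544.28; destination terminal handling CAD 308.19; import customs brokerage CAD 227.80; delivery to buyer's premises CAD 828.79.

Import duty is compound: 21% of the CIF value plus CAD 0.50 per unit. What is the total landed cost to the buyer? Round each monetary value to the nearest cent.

CFR: the seller pays costs through ocean freight to the destination port, but not insurance.
Already in the invoice (seller's account under CFR): export clearance, origin terminal — exclude.
CIF value = CFR price + insurance = 360137.75 + 544.28 = 360682.03
Ad valorem component: 360682.03 × 21% = 75743.23
Specific component: 12318 × 0.50 = 6159.00
Import duty = 75743.23 + 6159.00 = 81902.23
Buyer bears: insurance 544.28 + destination terminal 308.19 + brokerage 227.80 + delivery 828.79 + duty 81902.23 = 83811.29
Landed cost = invoice 360137.75 + 83811.29 = 443949.04

Total landed cost: CAD 443949.04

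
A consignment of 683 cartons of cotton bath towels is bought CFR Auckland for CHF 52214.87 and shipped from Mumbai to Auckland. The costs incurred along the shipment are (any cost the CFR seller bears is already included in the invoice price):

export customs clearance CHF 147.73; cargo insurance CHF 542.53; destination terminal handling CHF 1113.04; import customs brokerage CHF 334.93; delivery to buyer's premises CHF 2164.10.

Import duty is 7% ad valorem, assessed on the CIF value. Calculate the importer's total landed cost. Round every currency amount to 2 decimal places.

CFR: the seller pays costs through ocean freight to the destination port, but not insurance.
Already in the invoice (seller's account under CFR): export clearance — exclude.
CIF value = CFR price + insurance = 52214.87 + 542.53 = 52757.40
Import duty = 52757.40 × 7% = 3693.02
Buyer bears: insurance 542.53 + destination terminal 1113.04 + brokerage 334.93 + delivery 2164.10 + duty 3693.02 = 7847.62
Landed cost = invoice 52214.87 + 7847.62 = 60062.49

Total landed cost: CHF 60062.49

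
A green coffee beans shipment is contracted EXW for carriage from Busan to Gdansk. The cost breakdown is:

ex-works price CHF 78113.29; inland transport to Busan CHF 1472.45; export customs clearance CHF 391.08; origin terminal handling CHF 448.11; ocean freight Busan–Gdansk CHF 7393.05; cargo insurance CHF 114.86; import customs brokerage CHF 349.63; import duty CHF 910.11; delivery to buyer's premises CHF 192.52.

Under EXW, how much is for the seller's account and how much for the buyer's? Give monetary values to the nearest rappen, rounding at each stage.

EXW: the seller makes goods available at their premises; the buyer bears all onward costs.
Seller's account: goods 78113.29 = 78113.29
Buyer's account: inland to port 1472.45 + export clearance 391.08 + origin terminal 448.11 + freight 7393.05 + insurance 114.86 + brokerage 349.63 + duty 910.11 + delivery 192.52 = 11271.81

Seller: CHF 78113.29; buyer: CHF 11271.81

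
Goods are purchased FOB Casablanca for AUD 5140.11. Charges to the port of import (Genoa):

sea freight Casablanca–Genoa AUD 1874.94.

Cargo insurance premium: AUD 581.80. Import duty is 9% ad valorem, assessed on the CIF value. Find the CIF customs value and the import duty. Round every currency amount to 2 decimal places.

CIF = FOB price + freight + insurance
CIF = 5140.11 + 1874.94 + 581.80 = 7596.85
Import duty = 7596.85 × 9% = 683.72

CIF value: AUD 7596.85; import duty: AUD 683.72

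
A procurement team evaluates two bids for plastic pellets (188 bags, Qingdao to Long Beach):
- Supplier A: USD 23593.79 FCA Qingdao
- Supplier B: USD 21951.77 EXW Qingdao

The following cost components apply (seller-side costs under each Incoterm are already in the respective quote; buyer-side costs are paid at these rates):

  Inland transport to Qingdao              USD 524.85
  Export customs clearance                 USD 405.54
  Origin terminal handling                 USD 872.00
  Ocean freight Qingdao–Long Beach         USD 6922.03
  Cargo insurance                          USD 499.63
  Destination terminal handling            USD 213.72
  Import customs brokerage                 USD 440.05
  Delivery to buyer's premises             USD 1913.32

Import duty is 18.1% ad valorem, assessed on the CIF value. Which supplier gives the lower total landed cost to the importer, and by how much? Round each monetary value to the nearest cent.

Supplier B is cheaper by USD 840.44

Supplier A (FCA):
CIF value = FCA price + origin terminal + freight + insurance = 23593.79 + 872.00 + 6922.03 + 499.63 = 31887.45
Import duty = 31887.45 × 18.1% = 5771.63
Buyer bears (A): 872.00 + 6922.03 + 499.63 + 213.72 + 440.05 + 1913.32 = 10860.75
Landed cost (A) = invoice 23593.79 + 10860.75 + duty 5771.63 = 40226.17
Supplier B (EXW):
CIF value = EXW price + inland to port + export clearance + origin terminal + freight + insurance = 21951.77 + 524.85 + 405.54 + 872.00 + 6922.03 + 499.63 = 31175.82
Import duty = 31175.82 × 18.1% = 5642.82
Buyer bears (B): 524.85 + 405.54 + 872.00 + 6922.03 + 499.63 + 213.72 + 440.05 + 1913.32 = 11791.14
Landed cost (B) = invoice 21951.77 + 11791.14 + duty 5642.82 = 39385.73
Difference = |40226.17 − 39385.73| = 840.44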